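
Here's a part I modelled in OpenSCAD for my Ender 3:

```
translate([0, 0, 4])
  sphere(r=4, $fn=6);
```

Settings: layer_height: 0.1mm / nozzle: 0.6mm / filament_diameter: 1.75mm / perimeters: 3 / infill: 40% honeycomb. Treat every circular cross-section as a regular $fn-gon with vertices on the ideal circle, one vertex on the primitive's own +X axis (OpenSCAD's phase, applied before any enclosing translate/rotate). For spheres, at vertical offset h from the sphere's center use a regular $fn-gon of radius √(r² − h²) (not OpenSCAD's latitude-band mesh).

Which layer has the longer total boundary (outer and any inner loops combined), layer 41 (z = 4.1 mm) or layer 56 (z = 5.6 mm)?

Layer 41 (z = 4.1): the sphere: section is a regular 6-gon, circumradius = √(r²−h²) = √(4²−0.1²) = 3.999 (perimeter = 2·6·3.999·sin(180°/6) = 23.99 mm). So its perimeter = 23.99 mm. Layer 56 (z = 5.6): the r=4 sphere contributes a regular 6-gon of circumradius √(4²−1.6²) = 3.666 (perimeter = 2·6·3.666·sin(180°/6) = 22.00 mm). So its perimeter = 22.00 mm. Layer 41 is larger (23.99 vs 22.00 mm).

layer 41 (z = 4.1 mm)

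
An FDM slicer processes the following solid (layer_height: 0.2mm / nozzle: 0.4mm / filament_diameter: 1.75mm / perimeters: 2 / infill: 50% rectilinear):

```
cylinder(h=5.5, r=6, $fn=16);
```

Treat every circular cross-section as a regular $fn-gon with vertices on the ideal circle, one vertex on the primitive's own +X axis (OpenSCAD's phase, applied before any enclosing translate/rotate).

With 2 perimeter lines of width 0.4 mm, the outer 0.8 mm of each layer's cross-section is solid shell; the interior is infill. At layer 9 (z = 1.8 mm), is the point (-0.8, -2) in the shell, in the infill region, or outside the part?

At z = 1.8 mm: the r=6 cylinder contributes a regular 16-gon of circumradius 6. Overall, the cross-section is a single solid region. The nearest boundary edge runs (-2.30, -5.54)→(-0.00, -6.00); distance from the point to it = 3.77 mm. The point is inside the cross-section and 3.77 mm from the nearest boundary — more than the 0.8 mm shell width (2 × 0.4), so it's in the infill interior.

infill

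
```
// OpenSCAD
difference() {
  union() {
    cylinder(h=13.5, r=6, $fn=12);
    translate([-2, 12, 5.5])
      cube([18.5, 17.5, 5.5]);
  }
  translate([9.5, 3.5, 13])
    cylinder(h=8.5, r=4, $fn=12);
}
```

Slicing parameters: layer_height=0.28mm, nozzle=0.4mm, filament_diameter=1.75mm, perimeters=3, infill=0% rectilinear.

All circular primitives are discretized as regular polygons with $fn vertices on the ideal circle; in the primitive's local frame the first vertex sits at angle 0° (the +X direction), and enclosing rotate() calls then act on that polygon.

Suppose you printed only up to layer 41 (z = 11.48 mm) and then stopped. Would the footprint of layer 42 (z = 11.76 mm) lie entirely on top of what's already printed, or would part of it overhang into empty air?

Compare the two slices. At z = 11.48: the cylinder: section is a regular 12-gon, circumradius r=6 (area = (12/2)·6.000²·sin(360°/12) = 108.00 mm²); the cube at (-2, 12) is not intersected at this z (z outside [5.5, 11]); Combining (union): only the r=6 cylinder is present, so the union is just that shape — area = 108.00 mm²; the cylinder at (9.5, 3.5) does not reach this height (z outside [13, 21.5]); Subtracting the remaining from the first: none of the subtracted shapes is present at this height, so that combined region is unchanged — area = 108.00 mm². At z = 11.76: the cylinder: section is a regular 12-gon, circumradius r=6 (area = (12/2)·6.000²·sin(360°/12) = 108.00 mm²); the cube at (-2, 12) does not reach this height (z outside [5.5, 11]); Combining (union): only the r=6 cylinder is present, so the union is just that shape — area = 108.00 mm²; the cylinder at (9.5, 3.5) is absent (z outside [13, 21.5]); Taking the first minus the rest: none of the subtracted shapes is present at this height, so the result so far is unchanged — area = 108.00 mm². Checking containment: the cross-section at z = 11.76 is a subset of the cross-section at z = 11.48.

entirely on top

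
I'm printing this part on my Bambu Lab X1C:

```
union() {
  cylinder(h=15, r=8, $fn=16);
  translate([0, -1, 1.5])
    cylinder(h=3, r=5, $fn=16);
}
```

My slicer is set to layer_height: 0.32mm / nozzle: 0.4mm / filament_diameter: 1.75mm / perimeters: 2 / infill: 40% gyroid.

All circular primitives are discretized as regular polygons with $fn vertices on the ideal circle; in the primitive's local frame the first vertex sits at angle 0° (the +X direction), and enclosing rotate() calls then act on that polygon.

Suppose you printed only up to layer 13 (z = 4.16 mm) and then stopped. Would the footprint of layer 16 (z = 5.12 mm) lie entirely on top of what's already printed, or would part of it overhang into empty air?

Compare the two slices. At z = 4.16: the cylinder: section is a regular 16-gon, circumradius r=8 (area = (16/2)·8.000²·sin(360°/16) = 195.93 mm²); the cylinder at (0, -1): section is a regular 16-gon, circumradius r=5 (area = (16/2)·5.000²·sin(360°/16) = 76.54 mm²); Combining (union): the r=5 cylinder at (0, -1) lies entirely inside the r=8 cylinder, so the union is just the r=8 cylinder — area = 195.93 mm². At z = 5.12: the cylinder: section is a regular 16-gon, circumradius r=8 (area = (16/2)·8.000²·sin(360°/16) = 195.93 mm²); the cylinder at (0, -1) is absent (z outside [1.5, 4.5]); Merging all regions: only the r=8 cylinder is present, so the union is just that shape — area = 195.93 mm². Checking containment: the cross-section at z = 5.12 is a subset of the cross-section at z = 4.16.

entirely on top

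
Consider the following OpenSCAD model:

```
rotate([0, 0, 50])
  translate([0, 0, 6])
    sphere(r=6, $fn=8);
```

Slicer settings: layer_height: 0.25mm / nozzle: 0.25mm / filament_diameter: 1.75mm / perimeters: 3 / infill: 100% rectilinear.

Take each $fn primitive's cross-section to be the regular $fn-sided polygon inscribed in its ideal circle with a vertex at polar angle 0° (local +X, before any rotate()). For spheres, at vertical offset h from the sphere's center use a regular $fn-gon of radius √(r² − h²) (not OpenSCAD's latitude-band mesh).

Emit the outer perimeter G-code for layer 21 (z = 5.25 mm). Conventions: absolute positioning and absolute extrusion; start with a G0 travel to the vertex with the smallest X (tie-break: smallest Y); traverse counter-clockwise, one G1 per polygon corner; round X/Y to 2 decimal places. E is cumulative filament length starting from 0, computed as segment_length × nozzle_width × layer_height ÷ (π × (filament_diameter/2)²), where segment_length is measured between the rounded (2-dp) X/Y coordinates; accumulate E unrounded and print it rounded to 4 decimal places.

At z = 5.25 mm: the sphere: section is a regular 8-gon, circumradius = √(r²−h²) = √(6²−0.75²) = 5.953; (whole slice rotated 50° about Z — lengths, areas and connectivity unchanged). The outline is a single polygon with 8 vertices. Extrusion per mm of travel: 0.25 × 0.25 / (π × 0.875²) = 0.025984. Accumulating E over each segment gives final E = 0.9473.

G0 X-5.93 Y-0.52 Z5.25
G1 X-3.83 Y-4.56 E0.1183
G1 X0.52 Y-5.93 E0.2368
G1 X4.56 Y-3.83 E0.3551
G1 X5.93 Y0.52 E0.4736
G1 X3.83 Y4.56 E0.5919
G1 X-0.52 Y5.93 E0.7105
G1 X-4.56 Y3.83 E0.8288
G1 X-5.93 Y-0.52 E0.9473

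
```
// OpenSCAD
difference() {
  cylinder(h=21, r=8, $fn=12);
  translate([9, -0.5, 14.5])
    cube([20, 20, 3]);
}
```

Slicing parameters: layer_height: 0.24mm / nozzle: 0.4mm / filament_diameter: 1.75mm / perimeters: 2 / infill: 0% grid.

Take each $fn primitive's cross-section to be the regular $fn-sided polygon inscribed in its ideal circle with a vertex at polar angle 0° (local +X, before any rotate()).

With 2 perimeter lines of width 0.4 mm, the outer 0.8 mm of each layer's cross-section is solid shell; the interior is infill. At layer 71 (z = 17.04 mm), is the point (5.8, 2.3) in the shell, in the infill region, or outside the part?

At z = 17.04 mm: the cylinder: section is a regular 12-gon, circumradius r=8; the cube at (9, -0.5) (footprint 20×20) is included at this height; Subtracting the remaining from the first: starting from the r=8 cylinder, the 20×20 cube at (9, -0.5) misses the remaining region (no effect) — 1 connected region. Overall, the cross-section is a single solid region. The nearest boundary edge runs (6.93, 4.00)→(8.00, 0.00); distance from the point to it = 1.53 mm. The point is inside the cross-section and 1.53 mm from the nearest boundary — more than the 0.8 mm shell width (2 × 0.4), so it's in the infill interior.

infill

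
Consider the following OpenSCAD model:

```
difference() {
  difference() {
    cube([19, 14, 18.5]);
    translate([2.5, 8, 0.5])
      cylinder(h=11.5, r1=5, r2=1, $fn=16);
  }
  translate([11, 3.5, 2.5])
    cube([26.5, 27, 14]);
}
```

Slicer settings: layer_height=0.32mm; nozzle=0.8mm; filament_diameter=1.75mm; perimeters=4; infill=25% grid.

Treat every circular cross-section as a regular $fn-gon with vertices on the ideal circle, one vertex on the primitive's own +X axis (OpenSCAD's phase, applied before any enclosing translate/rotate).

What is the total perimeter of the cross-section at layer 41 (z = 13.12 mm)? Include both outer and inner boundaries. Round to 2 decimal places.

66.00 mm

At z = 13.12 mm: the 19×14 cube contributes its full rectangle (perimeter 66.00 mm); the cone at (2.5, 8) is absent (z outside [0.5, 12]); After the difference (first − rest): none of the subtracted shapes is present at this height, so the 19×14 cube is unchanged — boundary = 66.00 mm; the cube at (11, 3.5) is present — its section is the full 26.5×27 rectangle (perimeter 107.00 mm); Subtracting the remaining from the first: starting from that combined region, the 26.5×27 cube at (11, 3.5) partially overlaps it — only the 84.00 mm² overlap (of its 715.50 mm²) is removed, clipping the outline — boundary = 66.00 mm. Overall, the cross-section is a single solid region. Total boundary length (outer) = 66.00 mm.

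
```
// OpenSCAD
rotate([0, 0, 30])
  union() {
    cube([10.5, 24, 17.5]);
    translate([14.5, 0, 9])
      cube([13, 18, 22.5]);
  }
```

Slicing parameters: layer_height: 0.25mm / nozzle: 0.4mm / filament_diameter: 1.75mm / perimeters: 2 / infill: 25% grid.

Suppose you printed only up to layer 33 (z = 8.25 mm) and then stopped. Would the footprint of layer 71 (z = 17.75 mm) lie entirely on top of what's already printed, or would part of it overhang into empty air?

part overhangs

Compare the two slices. At z = 8.25: the cube (footprint 10.5×24) is included at this height (area 252.00 mm²); the cube at (14.5, 0) is absent (z outside [9, 31.5]); Combining (union): only the 10.5×24 cube is present, so the union is just that shape — area = 252.00 mm²; (whole slice rotated 30° about Z — lengths, areas and connectivity unchanged). At z = 17.75: the cube does not reach this height (z outside [0, 17.5]); the cube at (14.5, 0) (footprint 13×18) is included at this height (area 234.00 mm²); Taking the union: only the 13×18 cube at (14.5, 0) is present, so the union is just that shape — area = 234.00 mm²; (whole slice rotated 30° about Z — lengths, areas and connectivity unchanged). Checking containment: at z = 17.75 the cross-section extends beyond the z = 8.25 cross-section by about 234.00 mm².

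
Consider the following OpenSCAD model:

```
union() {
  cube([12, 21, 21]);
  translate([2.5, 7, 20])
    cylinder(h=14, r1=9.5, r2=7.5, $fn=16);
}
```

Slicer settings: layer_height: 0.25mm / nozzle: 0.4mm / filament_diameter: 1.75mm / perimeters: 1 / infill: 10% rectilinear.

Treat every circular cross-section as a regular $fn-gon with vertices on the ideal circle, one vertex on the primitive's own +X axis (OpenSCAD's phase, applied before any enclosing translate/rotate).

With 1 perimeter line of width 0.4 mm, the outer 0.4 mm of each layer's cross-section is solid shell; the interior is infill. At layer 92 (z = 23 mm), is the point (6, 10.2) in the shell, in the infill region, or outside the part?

infill

At z = 23 mm: the cube does not reach this height (z outside [0, 21]); the cone at (2.5, 7) (r1=9.5→r2=7.5) has section circumradius 9.071 here — a regular 16-gon; Merging all regions: only the cone at (2.5, 7) is present, so the union is just that shape — 1 connected region. Overall, the cross-section is a single solid region. The nearest boundary edge runs (10.88, 10.47)→(8.91, 13.41); distance from the point to it = 4.21 mm. The point is inside the cross-section and 4.21 mm from the nearest boundary — more than the 0.4 mm shell width (1 × 0.4), so it's in the infill interior.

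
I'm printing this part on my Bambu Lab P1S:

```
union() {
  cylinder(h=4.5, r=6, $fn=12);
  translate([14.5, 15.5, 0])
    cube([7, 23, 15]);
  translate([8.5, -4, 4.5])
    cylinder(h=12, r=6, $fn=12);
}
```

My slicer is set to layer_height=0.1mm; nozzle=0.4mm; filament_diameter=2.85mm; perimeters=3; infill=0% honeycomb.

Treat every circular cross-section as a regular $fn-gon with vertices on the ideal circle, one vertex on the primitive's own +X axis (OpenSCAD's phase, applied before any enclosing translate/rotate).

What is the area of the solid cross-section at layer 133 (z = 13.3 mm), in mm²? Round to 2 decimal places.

269.00 mm²

At z = 13.3 mm: the cylinder does not reach this height (z outside [0, 4.5]); the cube at (14.5, 15.5) is present — its section is the full 7×23 rectangle (area 161.00 mm²); the r=6 cylinder at (8.5, -4) contributes a regular 12-gon of circumradius 6 (area = (12/2)·6.000²·sin(360°/12) = 108.00 mm²); Merging all regions: the 2 present regions are separate (no shared area or edge), so areas and boundary lengths simply add and each stays a separate island — area = 269.00 mm². Overall, the cross-section has 2 separate islands. Net area = 269.00 mm².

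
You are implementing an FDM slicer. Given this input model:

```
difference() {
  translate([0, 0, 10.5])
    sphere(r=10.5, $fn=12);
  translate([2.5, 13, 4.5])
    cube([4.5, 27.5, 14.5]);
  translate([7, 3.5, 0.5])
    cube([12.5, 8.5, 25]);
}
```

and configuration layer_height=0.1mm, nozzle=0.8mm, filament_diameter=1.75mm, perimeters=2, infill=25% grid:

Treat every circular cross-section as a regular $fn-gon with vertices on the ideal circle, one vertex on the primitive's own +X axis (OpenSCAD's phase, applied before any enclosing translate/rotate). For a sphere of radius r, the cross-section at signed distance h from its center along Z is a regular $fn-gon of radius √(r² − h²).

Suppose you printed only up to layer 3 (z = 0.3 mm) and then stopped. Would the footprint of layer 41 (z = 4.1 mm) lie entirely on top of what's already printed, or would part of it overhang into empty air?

Compare the two slices. At z = 0.3: the sphere: section is a regular 12-gon, circumradius = √(r²−h²) = √(10.5²−10.2²) = 2.492 (area = (12/2)·2.492²·sin(360°/12) = 18.63 mm²); the cube at (2.5, 13) is absent (z outside [4.5, 19]); the cube at (7, 3.5) does not reach this height (z outside [0.5, 25.5]); After the difference (first − rest): none of the subtracted shapes is present at this height, so the r=10.5 sphere is unchanged — area = 18.63 mm². At z = 4.1: the sphere: section is a regular 12-gon, circumradius = √(r²−h²) = √(10.5²−6.4²) = 8.324 (area = (12/2)·8.324²·sin(360°/12) = 207.87 mm²); the cube at (2.5, 13) is not intersected at this z (z outside [4.5, 19]); the 12.5×8.5 cube at (7, 3.5) contributes its full rectangle (area 106.25 mm²); Subtracting the remaining from the first: starting from the r=10.5 sphere (207.87 mm²), the 12.5×8.5 cube at (7, 3.5) partially overlaps it — only the 0.22 mm² overlap (of its 106.25 mm²) is removed, clipping the outline — area = 207.65 mm². Checking containment: at z = 4.1 the cross-section extends beyond the z = 0.3 cross-section by about 189.02 mm².

part overhangs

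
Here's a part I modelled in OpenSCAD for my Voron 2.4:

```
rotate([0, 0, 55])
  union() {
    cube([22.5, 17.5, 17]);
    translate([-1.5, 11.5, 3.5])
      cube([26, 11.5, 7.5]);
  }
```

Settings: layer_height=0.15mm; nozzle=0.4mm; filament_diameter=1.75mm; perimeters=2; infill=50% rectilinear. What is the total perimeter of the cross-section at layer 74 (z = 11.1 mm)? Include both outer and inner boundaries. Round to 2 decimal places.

At z = 11.1 mm: the 22.5×17.5 cube contributes its full rectangle (perimeter 80.00 mm); the cube at (-1.5, 11.5) does not reach this height (z outside [3.5, 11]); Taking the union: only the 22.5×17.5 cube is present, so the union is just that shape — boundary = 80.00 mm; (rotated 55° about Z; rotation is an isometry so areas/perimeters/island counts are preserved). Overall, the cross-section is a single solid region. Total boundary length (outer) = 80.00 mm.

80.00 mm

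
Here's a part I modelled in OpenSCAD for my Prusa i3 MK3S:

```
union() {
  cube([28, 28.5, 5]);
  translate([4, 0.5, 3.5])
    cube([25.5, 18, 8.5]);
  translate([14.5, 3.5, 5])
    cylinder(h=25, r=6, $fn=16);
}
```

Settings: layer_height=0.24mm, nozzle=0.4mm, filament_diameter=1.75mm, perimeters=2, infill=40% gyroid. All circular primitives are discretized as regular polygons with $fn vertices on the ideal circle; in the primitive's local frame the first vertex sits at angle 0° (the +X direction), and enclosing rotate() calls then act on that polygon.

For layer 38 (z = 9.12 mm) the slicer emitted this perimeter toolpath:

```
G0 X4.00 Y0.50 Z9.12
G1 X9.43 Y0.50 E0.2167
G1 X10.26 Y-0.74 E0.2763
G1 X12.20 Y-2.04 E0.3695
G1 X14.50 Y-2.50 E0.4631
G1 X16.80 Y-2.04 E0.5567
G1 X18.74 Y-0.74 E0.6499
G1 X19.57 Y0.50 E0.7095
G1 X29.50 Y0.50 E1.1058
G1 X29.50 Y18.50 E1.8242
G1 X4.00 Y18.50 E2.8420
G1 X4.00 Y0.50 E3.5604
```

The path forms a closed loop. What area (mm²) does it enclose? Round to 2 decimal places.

Apply the shoelace formula to the sequence of (X, Y) vertices; enclosed area = 480.10 mm².

480.10 mm²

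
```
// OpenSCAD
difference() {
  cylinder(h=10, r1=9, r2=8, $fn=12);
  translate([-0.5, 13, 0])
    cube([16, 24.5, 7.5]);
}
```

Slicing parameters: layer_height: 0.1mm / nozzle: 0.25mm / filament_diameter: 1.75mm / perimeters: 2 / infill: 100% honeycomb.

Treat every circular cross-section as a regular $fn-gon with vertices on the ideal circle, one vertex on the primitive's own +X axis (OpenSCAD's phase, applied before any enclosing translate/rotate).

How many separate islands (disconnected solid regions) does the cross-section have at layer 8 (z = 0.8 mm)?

1

At z = 0.8 mm: the cone contributes a regular 12-gon of circumradius 8.920 (interpolated between r1=9 and r2=8 at t=0.080); the cube at (-0.5, 13) is present — its section is the full 16×24.5 rectangle; Subtracting the remaining from the first: starting from the cone, the 16×24.5 cube at (-0.5, 13) misses the remaining region (no effect) — 1 connected region. Overall, the cross-section is a single solid region. Island count = 1.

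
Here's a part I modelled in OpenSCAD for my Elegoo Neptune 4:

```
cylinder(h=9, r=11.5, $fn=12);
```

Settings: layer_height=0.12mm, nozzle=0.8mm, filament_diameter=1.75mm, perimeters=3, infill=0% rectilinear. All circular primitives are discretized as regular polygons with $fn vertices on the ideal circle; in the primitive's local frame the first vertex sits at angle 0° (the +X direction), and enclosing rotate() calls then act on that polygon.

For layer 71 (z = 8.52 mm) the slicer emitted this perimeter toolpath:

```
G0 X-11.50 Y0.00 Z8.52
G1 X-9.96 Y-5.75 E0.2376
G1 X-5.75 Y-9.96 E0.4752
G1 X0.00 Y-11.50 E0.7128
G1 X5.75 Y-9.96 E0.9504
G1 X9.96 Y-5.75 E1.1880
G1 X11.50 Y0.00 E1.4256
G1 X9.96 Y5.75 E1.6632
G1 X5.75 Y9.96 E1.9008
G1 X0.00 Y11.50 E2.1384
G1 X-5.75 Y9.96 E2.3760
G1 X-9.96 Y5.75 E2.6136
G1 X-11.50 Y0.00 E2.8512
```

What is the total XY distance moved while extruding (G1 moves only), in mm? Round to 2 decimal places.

Sum the Euclidean lengths of each G1 segment: total = 71.44 mm.

71.44 mm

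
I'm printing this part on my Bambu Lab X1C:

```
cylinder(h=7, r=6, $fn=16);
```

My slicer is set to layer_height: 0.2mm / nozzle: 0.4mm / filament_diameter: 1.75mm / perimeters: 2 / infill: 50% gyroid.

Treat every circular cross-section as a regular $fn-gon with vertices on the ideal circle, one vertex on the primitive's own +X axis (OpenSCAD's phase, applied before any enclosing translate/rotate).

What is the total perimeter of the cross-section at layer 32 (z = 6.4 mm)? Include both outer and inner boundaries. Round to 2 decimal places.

At z = 6.4 mm: the cylinder: section is a regular 16-gon, circumradius r=6 (perimeter = 2·16·6.000·sin(180°/16) = 37.46 mm). Overall, the cross-section is a single solid region. Total boundary length (outer) = 37.46 mm.

37.46 mm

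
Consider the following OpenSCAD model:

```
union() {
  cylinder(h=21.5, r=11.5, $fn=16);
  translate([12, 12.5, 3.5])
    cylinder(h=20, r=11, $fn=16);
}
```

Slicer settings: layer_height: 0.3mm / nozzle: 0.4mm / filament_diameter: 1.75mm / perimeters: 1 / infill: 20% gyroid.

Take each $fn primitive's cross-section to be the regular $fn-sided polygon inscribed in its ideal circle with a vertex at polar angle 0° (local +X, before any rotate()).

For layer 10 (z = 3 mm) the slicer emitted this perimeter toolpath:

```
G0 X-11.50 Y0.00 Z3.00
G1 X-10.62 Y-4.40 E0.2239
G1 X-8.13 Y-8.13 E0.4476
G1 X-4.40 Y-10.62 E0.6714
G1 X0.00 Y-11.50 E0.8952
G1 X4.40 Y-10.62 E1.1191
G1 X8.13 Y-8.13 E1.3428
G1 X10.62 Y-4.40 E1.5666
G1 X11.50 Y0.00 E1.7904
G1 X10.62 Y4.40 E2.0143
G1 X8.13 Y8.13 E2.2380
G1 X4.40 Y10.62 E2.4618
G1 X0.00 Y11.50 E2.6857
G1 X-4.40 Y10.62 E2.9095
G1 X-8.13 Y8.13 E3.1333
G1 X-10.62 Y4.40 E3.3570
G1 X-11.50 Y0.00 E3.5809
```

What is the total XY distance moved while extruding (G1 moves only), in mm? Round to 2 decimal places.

Sum the Euclidean lengths of each G1 segment: total = 71.78 mm.

71.78 mm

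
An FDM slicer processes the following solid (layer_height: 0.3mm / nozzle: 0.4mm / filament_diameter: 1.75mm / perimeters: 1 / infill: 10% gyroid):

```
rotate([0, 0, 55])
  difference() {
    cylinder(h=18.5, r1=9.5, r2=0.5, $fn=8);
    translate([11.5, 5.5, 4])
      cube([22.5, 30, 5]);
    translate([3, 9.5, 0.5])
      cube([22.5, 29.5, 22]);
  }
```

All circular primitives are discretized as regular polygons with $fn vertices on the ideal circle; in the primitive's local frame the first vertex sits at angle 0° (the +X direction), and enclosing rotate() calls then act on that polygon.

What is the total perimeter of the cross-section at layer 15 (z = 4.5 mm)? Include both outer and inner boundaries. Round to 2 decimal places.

At z = 4.5 mm: the cone contributes a regular 8-gon of circumradius 7.311 (interpolated between r1=9.5 and r2=0.5 at t=0.243) (perimeter = 2·8·7.311·sin(180°/8) = 44.76 mm); the cube at (11.5, 5.5) is present — its section is the full 22.5×30 rectangle (perimeter 105.00 mm); the 22.5×29.5 cube at (3, 9.5) contributes its full rectangle (perimeter 104.00 mm); After the difference (first − rest): starting from the cone, the 22.5×30 cube at (11.5, 5.5) misses the remaining region (no effect); the 22.5×29.5 cube at (3, 9.5) misses the remaining region (no effect) — boundary = 44.76 mm; (whole slice rotated 55° about Z — lengths, areas and connectivity unchanged). Overall, the cross-section is a single solid region. Total boundary length (outer) = 44.76 mm.

44.76 mm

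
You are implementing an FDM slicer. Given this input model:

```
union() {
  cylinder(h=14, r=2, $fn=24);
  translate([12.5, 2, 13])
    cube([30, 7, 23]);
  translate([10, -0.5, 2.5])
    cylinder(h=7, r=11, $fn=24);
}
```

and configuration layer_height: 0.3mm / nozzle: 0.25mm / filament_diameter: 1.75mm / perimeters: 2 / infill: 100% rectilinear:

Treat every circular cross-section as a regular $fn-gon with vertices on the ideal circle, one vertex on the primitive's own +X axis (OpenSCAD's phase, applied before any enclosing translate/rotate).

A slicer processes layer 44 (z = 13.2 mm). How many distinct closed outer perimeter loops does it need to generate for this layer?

2

At z = 13.2 mm: the r=2 cylinder contributes a regular 24-gon of circumradius 2; the cube at (12.5, 2) is present — its section is the full 30×7 rectangle; the cylinder at (10, -0.5) does not reach this height (z outside [2.5, 9.5]); Taking the union: the 2 present regions are separate (no shared area or edge), so areas and boundary lengths simply add and each stays a separate island — 2 connected regions. The result has 2 disconnected regions.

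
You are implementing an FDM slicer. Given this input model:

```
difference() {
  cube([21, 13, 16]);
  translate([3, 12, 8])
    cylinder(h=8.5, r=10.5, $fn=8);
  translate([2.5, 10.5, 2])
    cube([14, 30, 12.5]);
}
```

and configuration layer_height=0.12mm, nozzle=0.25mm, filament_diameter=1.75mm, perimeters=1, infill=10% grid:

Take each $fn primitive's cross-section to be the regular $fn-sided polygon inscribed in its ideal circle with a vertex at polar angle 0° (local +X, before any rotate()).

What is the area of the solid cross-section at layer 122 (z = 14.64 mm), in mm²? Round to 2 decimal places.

152.11 mm²

At z = 14.64 mm: the cube is present — its section is the full 21×13 rectangle (area 273.00 mm²); the cylinder at (3, 12): section is a regular 8-gon, circumradius r=10.5 (area = (8/2)·10.500²·sin(360°/8) = 311.83 mm²); the cube at (2.5, 10.5) does not reach this height (z outside [2, 14.5]); Subtracting the remaining from the first: starting from the 21×13 cube (273.00 mm²), the r=10.5 cylinder at (3, 12) partially overlaps it — only the 120.89 mm² overlap (of its 311.83 mm²) is removed, clipping the outline — area = 152.11 mm². Overall, the cross-section is a single solid region. Net area = 152.11 mm².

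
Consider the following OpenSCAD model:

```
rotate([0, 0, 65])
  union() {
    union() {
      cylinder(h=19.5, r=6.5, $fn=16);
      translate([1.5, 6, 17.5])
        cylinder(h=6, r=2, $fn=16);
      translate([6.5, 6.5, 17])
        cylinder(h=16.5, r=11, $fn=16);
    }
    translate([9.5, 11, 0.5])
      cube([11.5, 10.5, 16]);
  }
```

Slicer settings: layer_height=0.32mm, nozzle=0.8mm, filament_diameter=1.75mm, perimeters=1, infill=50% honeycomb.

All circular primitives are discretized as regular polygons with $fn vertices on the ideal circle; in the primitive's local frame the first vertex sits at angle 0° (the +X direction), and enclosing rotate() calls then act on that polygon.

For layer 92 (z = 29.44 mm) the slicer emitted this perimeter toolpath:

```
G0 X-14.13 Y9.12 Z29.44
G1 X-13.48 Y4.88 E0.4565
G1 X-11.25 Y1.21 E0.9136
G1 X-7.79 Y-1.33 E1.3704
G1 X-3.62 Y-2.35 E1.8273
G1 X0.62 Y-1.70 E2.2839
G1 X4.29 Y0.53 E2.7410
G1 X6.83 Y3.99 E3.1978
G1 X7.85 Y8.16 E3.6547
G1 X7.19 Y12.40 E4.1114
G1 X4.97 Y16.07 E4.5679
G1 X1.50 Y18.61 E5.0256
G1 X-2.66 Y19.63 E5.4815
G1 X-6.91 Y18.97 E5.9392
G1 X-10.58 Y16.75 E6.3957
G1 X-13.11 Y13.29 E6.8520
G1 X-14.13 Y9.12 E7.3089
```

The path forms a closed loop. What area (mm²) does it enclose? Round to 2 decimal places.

370.43 mm²

Apply the shoelace formula to the sequence of (X, Y) vertices; enclosed area = 370.43 mm².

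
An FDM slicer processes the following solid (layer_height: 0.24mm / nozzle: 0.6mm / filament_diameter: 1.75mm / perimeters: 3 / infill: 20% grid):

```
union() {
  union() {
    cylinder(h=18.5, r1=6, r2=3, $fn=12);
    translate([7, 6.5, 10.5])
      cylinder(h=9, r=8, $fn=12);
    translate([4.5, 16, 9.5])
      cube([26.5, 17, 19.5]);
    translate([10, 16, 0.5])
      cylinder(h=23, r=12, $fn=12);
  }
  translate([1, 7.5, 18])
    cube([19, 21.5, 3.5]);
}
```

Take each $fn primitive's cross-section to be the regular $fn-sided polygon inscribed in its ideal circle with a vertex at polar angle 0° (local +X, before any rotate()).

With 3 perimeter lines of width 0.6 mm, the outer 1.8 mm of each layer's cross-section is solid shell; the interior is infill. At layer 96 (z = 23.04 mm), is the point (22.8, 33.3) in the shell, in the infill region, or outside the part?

At z = 23.04 mm: the cone does not reach this height (z outside [0, 18.5]); the cylinder at (7, 6.5) is absent (z outside [10.5, 19.5]); the 26.5×17 cube at (4.5, 16) contributes its full rectangle; the r=12 cylinder at (10, 16) contributes a regular 12-gon of circumradius 12; Taking the union: the regions partially overlap (shared area 169.95 mm²), so overlapping operands fuse into one piece — 1 connected region; the cube at (1, 7.5) is absent (z outside [18, 21.5]); Combining (union): only that combined region is present, so the union is just that shape — 1 connected region. Overall, the cross-section is a single solid region. The nearest boundary edge runs (4.50, 33.00)→(31.00, 33.00); distance from the point to it = 0.30 mm. The point is not inside any of the regions above, so it lies outside the cross-section (0.30 mm from the nearest boundary).

outside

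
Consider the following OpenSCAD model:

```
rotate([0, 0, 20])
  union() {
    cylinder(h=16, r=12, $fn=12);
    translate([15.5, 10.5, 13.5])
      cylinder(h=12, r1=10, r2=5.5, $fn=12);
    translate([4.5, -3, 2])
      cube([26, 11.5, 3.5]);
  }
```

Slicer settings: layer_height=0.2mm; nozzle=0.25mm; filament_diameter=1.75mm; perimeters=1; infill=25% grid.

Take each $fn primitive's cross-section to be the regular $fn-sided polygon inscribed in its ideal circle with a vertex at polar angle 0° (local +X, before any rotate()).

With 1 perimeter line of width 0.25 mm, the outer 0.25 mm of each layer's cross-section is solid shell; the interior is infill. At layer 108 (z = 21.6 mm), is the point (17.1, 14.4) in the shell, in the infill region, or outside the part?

infill

At z = 21.6 mm: the cylinder is not intersected at this z (z outside [0, 16]); the cone at (15.5, 10.5) (r1=10→r2=5.5) has section circumradius 6.962 here — a regular 12-gon; the cube at (4.5, -3) does not reach this height (z outside [2, 5.5]); Merging all regions: only the cone at (15.5, 10.5) is present, so the union is just that shape — 1 connected region; (whole slice rotated 20° about Z — lengths, areas and connectivity unchanged). Overall, the cross-section is a single solid region. Undo the 20° rotation: the query point maps to (20.994, 7.683) in the un-rotated model frame. The nearest boundary edge runs (21.53, 7.02)→(22.46, 10.50); distance from the point to it = 0.69 mm. The point is inside the cross-section and 0.69 mm from the nearest boundary — more than the 0.25 mm shell width (1 × 0.25), so it's in the infill interior.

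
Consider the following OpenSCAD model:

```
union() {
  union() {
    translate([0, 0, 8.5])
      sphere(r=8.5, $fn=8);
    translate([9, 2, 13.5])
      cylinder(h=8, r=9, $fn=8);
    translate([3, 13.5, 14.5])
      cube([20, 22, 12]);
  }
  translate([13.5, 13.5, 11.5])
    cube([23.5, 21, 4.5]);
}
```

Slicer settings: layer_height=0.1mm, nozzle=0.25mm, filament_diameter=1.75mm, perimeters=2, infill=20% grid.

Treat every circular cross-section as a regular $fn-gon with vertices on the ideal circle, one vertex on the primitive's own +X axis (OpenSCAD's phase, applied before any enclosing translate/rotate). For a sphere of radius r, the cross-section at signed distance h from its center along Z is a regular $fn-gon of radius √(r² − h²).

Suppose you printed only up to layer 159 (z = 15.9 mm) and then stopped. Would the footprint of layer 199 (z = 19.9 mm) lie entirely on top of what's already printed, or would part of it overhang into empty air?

Compare the two slices. At z = 15.9: the r=8.5 sphere slices to a regular 8-gon of circumradius 4.182 (√(r²−h²) with h=7.4 from center) (area = (8/2)·4.182²·sin(360°/8) = 49.47 mm²); the r=9 cylinder at (9, 2) gives a regular 8-gon of circumradius 9 (constant along its height) (area = (8/2)·9.000²·sin(360°/8) = 229.10 mm²); the cube at (3, 13.5) (footprint 20×22) is included at this height (area 440.00 mm²); Combining (union): the regions partially overlap — summed areas 718.57 mm² minus the doubly-counted overlap 17.14 mm² gives 701.44 mm² — area = 701.44 mm²; the cube at (13.5, 13.5) is present — its section is the full 23.5×21 rectangle (area 493.50 mm²); Combining (union): the regions partially overlap — summed areas 1194.94 mm² minus the doubly-counted overlap 199.50 mm² gives 995.44 mm² — area = 995.44 mm². At z = 19.9: the sphere is not intersected at this z (|z−center|=11.400 > r=8.5); the r=9 cylinder at (9, 2) contributes a regular 8-gon of circumradius 9 (area = (8/2)·9.000²·sin(360°/8) = 229.10 mm²); the 20×22 cube at (3, 13.5) contributes its full rectangle (area 440.00 mm²); Merging all regions: the 2 present regions are separate (no shared area or edge), so areas and boundary lengths simply add and each stays a separate island — area = 669.10 mm²; the cube at (13.5, 13.5) is not intersected at this z (z outside [11.5, 16]); Combining (union): only that combined region is present, so the union is just that shape — area = 669.10 mm². Checking containment: the cross-section at z = 19.9 is a subset of the cross-section at z = 15.9.

entirely on top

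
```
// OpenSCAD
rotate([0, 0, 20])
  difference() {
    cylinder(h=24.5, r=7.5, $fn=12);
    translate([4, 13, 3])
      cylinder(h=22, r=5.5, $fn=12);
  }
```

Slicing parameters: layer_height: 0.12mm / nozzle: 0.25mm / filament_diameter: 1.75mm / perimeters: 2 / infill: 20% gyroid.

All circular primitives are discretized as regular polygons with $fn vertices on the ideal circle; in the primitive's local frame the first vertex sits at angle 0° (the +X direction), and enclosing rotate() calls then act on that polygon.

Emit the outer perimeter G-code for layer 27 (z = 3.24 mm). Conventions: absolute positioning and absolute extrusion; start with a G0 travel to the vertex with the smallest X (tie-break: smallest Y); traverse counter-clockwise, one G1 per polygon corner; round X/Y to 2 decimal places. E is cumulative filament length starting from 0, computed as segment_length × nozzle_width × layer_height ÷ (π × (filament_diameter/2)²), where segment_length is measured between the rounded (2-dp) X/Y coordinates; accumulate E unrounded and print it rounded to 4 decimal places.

G0 X-7.39 Y1.30 Z3.24
G1 X-7.05 Y-2.57 E0.0485
G1 X-4.82 Y-5.75 E0.0969
G1 X-1.30 Y-7.39 E0.1453
G1 X2.57 Y-7.05 E0.1938
G1 X5.75 Y-4.82 E0.2422
G1 X7.39 Y-1.30 E0.2907
G1 X7.05 Y2.57 E0.3391
G1 X4.82 Y5.75 E0.3876
G1 X1.30 Y7.39 E0.4360
G1 X-2.57 Y7.05 E0.4845
G1 X-5.75 Y4.82 E0.5329
G1 X-7.39 Y1.30 E0.5813

At z = 3.24 mm: the r=7.5 cylinder contributes a regular 12-gon of circumradius 7.5; the r=5.5 cylinder at (4, 13) contributes a regular 12-gon of circumradius 5.5; Taking the first minus the rest: starting from the r=7.5 cylinder, the r=5.5 cylinder at (4, 13) misses the remaining region (no effect) — 1 connected region; (whole slice rotated 20° about Z — lengths, areas and connectivity unchanged). The outline is a single polygon with 12 vertices. Extrusion per mm of travel: 0.25 × 0.12 / (π × 0.875²) = 0.012473. Accumulating E over each segment gives final E = 0.5813.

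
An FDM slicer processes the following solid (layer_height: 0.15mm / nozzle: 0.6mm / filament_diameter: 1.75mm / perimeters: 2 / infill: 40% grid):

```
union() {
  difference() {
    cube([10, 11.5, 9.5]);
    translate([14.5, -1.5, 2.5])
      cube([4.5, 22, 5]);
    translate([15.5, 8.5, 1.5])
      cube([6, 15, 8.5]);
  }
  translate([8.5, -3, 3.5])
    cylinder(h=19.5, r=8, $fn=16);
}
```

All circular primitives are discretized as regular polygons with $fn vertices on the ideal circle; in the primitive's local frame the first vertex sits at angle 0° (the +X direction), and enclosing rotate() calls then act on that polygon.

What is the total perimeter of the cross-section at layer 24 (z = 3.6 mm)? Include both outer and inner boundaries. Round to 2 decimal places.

68.38 mm

At z = 3.6 mm: the cube (footprint 10×11.5) is included at this height (perimeter 43.00 mm); the 4.5×22 cube at (14.5, -1.5) contributes its full rectangle (perimeter 53.00 mm); the 6×15 cube at (15.5, 8.5) contributes its full rectangle (perimeter 42.00 mm); Subtracting the remaining from the first: starting from the 10×11.5 cube, the 4.5×22 cube at (14.5, -1.5) misses the remaining region (no effect); the 6×15 cube at (15.5, 8.5) misses the remaining region (no effect) — boundary = 43.00 mm; the r=8 cylinder at (8.5, -3) gives a regular 16-gon of circumradius 8 (constant along its height) (perimeter = 2·16·8.000·sin(180°/16) = 49.94 mm); Merging all regions: the regions partially overlap (shared area 33.15 mm²), so the edge portions inside another operand are dropped and the merged outline is re-measured after clipping — boundary = 68.38 mm. Overall, the cross-section is a single solid region. Total boundary length (outer) = 68.38 mm.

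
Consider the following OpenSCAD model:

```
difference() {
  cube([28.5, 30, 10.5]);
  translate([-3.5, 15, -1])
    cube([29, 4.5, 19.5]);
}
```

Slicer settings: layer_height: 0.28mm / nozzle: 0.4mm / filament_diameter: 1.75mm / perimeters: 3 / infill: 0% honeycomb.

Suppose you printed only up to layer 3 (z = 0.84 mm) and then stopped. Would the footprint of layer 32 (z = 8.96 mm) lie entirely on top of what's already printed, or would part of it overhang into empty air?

Compare the two slices. At z = 0.84: the cube (footprint 28.5×30) is included at this height (area 855.00 mm²); the 29×4.5 cube at (-3.5, 15) contributes its full rectangle (area 130.50 mm²); After the difference (first − rest): starting from the 28.5×30 cube (855.00 mm²), the 29×4.5 cube at (-3.5, 15) partially overlaps it — only the 114.75 mm² overlap (of its 130.50 mm²) is removed, clipping the outline — area = 740.25 mm². At z = 8.96: the cube (footprint 28.5×30) is included at this height (area 855.00 mm²); the cube at (-3.5, 15) (footprint 29×4.5) is included at this height (area 130.50 mm²); Subtracting the remaining from the first: starting from the 28.5×30 cube (855.00 mm²), the 29×4.5 cube at (-3.5, 15) partially overlaps it — only the 114.75 mm² overlap (of its 130.50 mm²) is removed, clipping the outline — area = 740.25 mm². Checking containment: the cross-section at z = 8.96 is a subset of the cross-section at z = 0.84.

entirely on top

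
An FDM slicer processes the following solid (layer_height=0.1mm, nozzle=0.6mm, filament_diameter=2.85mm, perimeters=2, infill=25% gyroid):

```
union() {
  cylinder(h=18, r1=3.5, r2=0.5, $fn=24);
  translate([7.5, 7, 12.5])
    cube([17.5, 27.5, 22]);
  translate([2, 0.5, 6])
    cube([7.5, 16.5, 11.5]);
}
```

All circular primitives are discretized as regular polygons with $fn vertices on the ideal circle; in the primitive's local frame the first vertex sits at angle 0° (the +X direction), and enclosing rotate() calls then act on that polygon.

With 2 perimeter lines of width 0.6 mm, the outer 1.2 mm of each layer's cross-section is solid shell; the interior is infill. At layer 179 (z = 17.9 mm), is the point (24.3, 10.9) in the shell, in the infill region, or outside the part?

shell

At z = 17.9 mm: the cone (r1=3.5→r2=0.5) has section circumradius 0.517 here — a regular 24-gon; the 17.5×27.5 cube at (7.5, 7) contributes its full rectangle; the cube at (2, 0.5) does not reach this height (z outside [6, 17.5]); Taking the union: the 2 present regions are separate (no shared area or edge), so areas and boundary lengths simply add and each stays a separate island — 2 connected regions. Overall, the cross-section has 2 separate islands. The nearest boundary edge runs (25.00, 34.50)→(25.00, 7.00); distance from the point to it = 0.70 mm. (Shell/infill is judged within the island containing the point — the largest one.) The point is inside the cross-section, 0.70 mm from the nearest boundary — within the 1.2 mm shell band (2 × 0.6).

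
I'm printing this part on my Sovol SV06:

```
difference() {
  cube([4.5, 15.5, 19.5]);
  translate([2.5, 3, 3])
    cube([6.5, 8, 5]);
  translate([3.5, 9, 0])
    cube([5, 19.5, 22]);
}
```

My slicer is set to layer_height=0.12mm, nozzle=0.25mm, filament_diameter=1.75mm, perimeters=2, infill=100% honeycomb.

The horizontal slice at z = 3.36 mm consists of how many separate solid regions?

1

At z = 3.36 mm: the cube (footprint 4.5×15.5) is included at this height; the cube at (2.5, 3) (footprint 6.5×8) is included at this height; the 5×19.5 cube at (3.5, 9) contributes its full rectangle; Taking the first minus the rest: starting from the 4.5×15.5 cube, the 6.5×8 cube at (2.5, 3) partially overlaps it — only the 16.00 mm² overlap (of its 52.00 mm²) is removed, clipping the outline; the 5×19.5 cube at (3.5, 9) partially overlaps it — only the 4.50 mm² overlap (of its 97.50 mm²) is removed, clipping the outline — 1 connected region. The result has 1 disconnected region.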